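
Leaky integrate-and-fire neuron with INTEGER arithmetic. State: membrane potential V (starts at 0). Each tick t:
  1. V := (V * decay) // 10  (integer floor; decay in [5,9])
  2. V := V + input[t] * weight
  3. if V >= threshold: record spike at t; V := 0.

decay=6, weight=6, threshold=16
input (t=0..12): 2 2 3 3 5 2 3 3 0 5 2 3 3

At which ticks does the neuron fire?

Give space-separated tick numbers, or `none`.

Answer: 1 2 3 4 6 7 9 11 12

Derivation:
t=0: input=2 -> V=12
t=1: input=2 -> V=0 FIRE
t=2: input=3 -> V=0 FIRE
t=3: input=3 -> V=0 FIRE
t=4: input=5 -> V=0 FIRE
t=5: input=2 -> V=12
t=6: input=3 -> V=0 FIRE
t=7: input=3 -> V=0 FIRE
t=8: input=0 -> V=0
t=9: input=5 -> V=0 FIRE
t=10: input=2 -> V=12
t=11: input=3 -> V=0 FIRE
t=12: input=3 -> V=0 FIRE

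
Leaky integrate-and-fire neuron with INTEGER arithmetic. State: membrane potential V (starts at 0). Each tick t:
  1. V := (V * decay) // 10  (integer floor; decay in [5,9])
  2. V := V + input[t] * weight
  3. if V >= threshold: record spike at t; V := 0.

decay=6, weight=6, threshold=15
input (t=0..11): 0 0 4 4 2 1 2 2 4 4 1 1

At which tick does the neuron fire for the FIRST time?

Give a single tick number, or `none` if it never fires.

Answer: 2

Derivation:
t=0: input=0 -> V=0
t=1: input=0 -> V=0
t=2: input=4 -> V=0 FIRE
t=3: input=4 -> V=0 FIRE
t=4: input=2 -> V=12
t=5: input=1 -> V=13
t=6: input=2 -> V=0 FIRE
t=7: input=2 -> V=12
t=8: input=4 -> V=0 FIRE
t=9: input=4 -> V=0 FIRE
t=10: input=1 -> V=6
t=11: input=1 -> V=9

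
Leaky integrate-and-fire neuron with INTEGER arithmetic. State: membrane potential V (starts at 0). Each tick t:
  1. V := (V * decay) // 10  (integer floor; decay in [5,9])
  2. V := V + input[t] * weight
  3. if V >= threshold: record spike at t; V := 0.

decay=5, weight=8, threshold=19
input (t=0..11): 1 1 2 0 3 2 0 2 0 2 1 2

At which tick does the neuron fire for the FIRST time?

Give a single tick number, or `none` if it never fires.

t=0: input=1 -> V=8
t=1: input=1 -> V=12
t=2: input=2 -> V=0 FIRE
t=3: input=0 -> V=0
t=4: input=3 -> V=0 FIRE
t=5: input=2 -> V=16
t=6: input=0 -> V=8
t=7: input=2 -> V=0 FIRE
t=8: input=0 -> V=0
t=9: input=2 -> V=16
t=10: input=1 -> V=16
t=11: input=2 -> V=0 FIRE

Answer: 2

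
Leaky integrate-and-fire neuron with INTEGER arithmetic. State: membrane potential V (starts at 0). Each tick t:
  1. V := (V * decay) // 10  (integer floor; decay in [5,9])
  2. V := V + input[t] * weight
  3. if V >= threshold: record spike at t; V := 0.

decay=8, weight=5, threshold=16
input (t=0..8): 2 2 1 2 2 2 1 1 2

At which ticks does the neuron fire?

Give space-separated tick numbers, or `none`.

Answer: 1 4 8

Derivation:
t=0: input=2 -> V=10
t=1: input=2 -> V=0 FIRE
t=2: input=1 -> V=5
t=3: input=2 -> V=14
t=4: input=2 -> V=0 FIRE
t=5: input=2 -> V=10
t=6: input=1 -> V=13
t=7: input=1 -> V=15
t=8: input=2 -> V=0 FIRE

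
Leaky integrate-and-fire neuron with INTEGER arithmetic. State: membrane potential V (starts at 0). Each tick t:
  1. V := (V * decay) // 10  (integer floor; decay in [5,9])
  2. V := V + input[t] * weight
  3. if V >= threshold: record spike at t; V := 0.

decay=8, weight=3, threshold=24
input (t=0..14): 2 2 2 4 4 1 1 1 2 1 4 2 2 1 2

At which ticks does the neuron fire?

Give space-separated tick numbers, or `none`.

Answer: 4

Derivation:
t=0: input=2 -> V=6
t=1: input=2 -> V=10
t=2: input=2 -> V=14
t=3: input=4 -> V=23
t=4: input=4 -> V=0 FIRE
t=5: input=1 -> V=3
t=6: input=1 -> V=5
t=7: input=1 -> V=7
t=8: input=2 -> V=11
t=9: input=1 -> V=11
t=10: input=4 -> V=20
t=11: input=2 -> V=22
t=12: input=2 -> V=23
t=13: input=1 -> V=21
t=14: input=2 -> V=22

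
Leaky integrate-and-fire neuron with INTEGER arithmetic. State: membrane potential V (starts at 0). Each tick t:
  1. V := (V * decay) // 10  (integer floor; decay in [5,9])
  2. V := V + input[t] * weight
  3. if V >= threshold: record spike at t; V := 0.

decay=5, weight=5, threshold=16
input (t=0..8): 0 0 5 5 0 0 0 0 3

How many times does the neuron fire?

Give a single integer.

t=0: input=0 -> V=0
t=1: input=0 -> V=0
t=2: input=5 -> V=0 FIRE
t=3: input=5 -> V=0 FIRE
t=4: input=0 -> V=0
t=5: input=0 -> V=0
t=6: input=0 -> V=0
t=7: input=0 -> V=0
t=8: input=3 -> V=15

Answer: 2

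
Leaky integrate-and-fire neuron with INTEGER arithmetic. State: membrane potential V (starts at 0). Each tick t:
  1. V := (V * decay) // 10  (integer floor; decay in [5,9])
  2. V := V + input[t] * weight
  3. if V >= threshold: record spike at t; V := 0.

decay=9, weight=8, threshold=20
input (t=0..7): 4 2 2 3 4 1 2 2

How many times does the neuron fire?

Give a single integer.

t=0: input=4 -> V=0 FIRE
t=1: input=2 -> V=16
t=2: input=2 -> V=0 FIRE
t=3: input=3 -> V=0 FIRE
t=4: input=4 -> V=0 FIRE
t=5: input=1 -> V=8
t=6: input=2 -> V=0 FIRE
t=7: input=2 -> V=16

Answer: 5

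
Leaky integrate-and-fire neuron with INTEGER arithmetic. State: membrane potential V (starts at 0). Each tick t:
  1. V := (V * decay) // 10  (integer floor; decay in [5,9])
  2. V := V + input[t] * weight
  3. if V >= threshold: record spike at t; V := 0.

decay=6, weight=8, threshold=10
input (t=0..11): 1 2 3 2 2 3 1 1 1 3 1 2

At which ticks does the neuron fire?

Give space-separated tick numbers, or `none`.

t=0: input=1 -> V=8
t=1: input=2 -> V=0 FIRE
t=2: input=3 -> V=0 FIRE
t=3: input=2 -> V=0 FIRE
t=4: input=2 -> V=0 FIRE
t=5: input=3 -> V=0 FIRE
t=6: input=1 -> V=8
t=7: input=1 -> V=0 FIRE
t=8: input=1 -> V=8
t=9: input=3 -> V=0 FIRE
t=10: input=1 -> V=8
t=11: input=2 -> V=0 FIRE

Answer: 1 2 3 4 5 7 9 11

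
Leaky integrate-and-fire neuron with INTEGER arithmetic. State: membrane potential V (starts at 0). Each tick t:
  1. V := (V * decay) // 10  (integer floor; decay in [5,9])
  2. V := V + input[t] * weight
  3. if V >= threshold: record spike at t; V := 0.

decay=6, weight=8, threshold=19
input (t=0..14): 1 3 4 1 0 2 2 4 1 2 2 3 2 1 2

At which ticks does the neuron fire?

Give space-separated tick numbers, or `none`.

Answer: 1 2 6 7 9 11 14

Derivation:
t=0: input=1 -> V=8
t=1: input=3 -> V=0 FIRE
t=2: input=4 -> V=0 FIRE
t=3: input=1 -> V=8
t=4: input=0 -> V=4
t=5: input=2 -> V=18
t=6: input=2 -> V=0 FIRE
t=7: input=4 -> V=0 FIRE
t=8: input=1 -> V=8
t=9: input=2 -> V=0 FIRE
t=10: input=2 -> V=16
t=11: input=3 -> V=0 FIRE
t=12: input=2 -> V=16
t=13: input=1 -> V=17
t=14: input=2 -> V=0 FIRE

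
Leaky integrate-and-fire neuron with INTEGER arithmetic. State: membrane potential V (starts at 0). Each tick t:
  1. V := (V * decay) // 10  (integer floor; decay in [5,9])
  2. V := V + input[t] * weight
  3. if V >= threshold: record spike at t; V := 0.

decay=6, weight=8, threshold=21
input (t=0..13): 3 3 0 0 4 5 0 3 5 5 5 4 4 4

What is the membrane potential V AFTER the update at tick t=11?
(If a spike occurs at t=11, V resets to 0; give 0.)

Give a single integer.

t=0: input=3 -> V=0 FIRE
t=1: input=3 -> V=0 FIRE
t=2: input=0 -> V=0
t=3: input=0 -> V=0
t=4: input=4 -> V=0 FIRE
t=5: input=5 -> V=0 FIRE
t=6: input=0 -> V=0
t=7: input=3 -> V=0 FIRE
t=8: input=5 -> V=0 FIRE
t=9: input=5 -> V=0 FIRE
t=10: input=5 -> V=0 FIRE
t=11: input=4 -> V=0 FIRE
t=12: input=4 -> V=0 FIRE
t=13: input=4 -> V=0 FIRE

Answer: 0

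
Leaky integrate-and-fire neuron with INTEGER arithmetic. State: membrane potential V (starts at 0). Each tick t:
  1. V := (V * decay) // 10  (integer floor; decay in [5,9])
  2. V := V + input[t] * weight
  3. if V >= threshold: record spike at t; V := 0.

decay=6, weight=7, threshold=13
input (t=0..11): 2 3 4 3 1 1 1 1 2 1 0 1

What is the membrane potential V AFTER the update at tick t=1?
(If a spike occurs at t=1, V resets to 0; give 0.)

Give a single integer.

t=0: input=2 -> V=0 FIRE
t=1: input=3 -> V=0 FIRE
t=2: input=4 -> V=0 FIRE
t=3: input=3 -> V=0 FIRE
t=4: input=1 -> V=7
t=5: input=1 -> V=11
t=6: input=1 -> V=0 FIRE
t=7: input=1 -> V=7
t=8: input=2 -> V=0 FIRE
t=9: input=1 -> V=7
t=10: input=0 -> V=4
t=11: input=1 -> V=9

Answer: 0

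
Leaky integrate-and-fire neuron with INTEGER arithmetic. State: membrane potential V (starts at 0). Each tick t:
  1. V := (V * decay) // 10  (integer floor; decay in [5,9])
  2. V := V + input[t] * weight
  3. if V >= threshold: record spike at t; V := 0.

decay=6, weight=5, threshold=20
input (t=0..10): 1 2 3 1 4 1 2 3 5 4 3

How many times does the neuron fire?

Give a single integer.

Answer: 5

Derivation:
t=0: input=1 -> V=5
t=1: input=2 -> V=13
t=2: input=3 -> V=0 FIRE
t=3: input=1 -> V=5
t=4: input=4 -> V=0 FIRE
t=5: input=1 -> V=5
t=6: input=2 -> V=13
t=7: input=3 -> V=0 FIRE
t=8: input=5 -> V=0 FIRE
t=9: input=4 -> V=0 FIRE
t=10: input=3 -> V=15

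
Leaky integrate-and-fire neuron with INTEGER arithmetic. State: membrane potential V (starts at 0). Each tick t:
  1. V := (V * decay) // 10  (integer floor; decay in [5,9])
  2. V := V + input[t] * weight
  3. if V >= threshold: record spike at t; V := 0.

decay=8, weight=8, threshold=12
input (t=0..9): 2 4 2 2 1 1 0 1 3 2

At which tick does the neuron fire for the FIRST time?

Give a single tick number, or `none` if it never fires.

Answer: 0

Derivation:
t=0: input=2 -> V=0 FIRE
t=1: input=4 -> V=0 FIRE
t=2: input=2 -> V=0 FIRE
t=3: input=2 -> V=0 FIRE
t=4: input=1 -> V=8
t=5: input=1 -> V=0 FIRE
t=6: input=0 -> V=0
t=7: input=1 -> V=8
t=8: input=3 -> V=0 FIRE
t=9: input=2 -> V=0 FIRE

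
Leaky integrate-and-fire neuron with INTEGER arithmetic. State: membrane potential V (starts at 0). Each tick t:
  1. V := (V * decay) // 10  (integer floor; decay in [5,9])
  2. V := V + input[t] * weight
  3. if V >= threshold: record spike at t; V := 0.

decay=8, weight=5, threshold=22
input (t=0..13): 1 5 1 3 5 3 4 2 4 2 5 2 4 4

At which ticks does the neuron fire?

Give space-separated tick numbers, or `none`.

t=0: input=1 -> V=5
t=1: input=5 -> V=0 FIRE
t=2: input=1 -> V=5
t=3: input=3 -> V=19
t=4: input=5 -> V=0 FIRE
t=5: input=3 -> V=15
t=6: input=4 -> V=0 FIRE
t=7: input=2 -> V=10
t=8: input=4 -> V=0 FIRE
t=9: input=2 -> V=10
t=10: input=5 -> V=0 FIRE
t=11: input=2 -> V=10
t=12: input=4 -> V=0 FIRE
t=13: input=4 -> V=20

Answer: 1 4 6 8 10 12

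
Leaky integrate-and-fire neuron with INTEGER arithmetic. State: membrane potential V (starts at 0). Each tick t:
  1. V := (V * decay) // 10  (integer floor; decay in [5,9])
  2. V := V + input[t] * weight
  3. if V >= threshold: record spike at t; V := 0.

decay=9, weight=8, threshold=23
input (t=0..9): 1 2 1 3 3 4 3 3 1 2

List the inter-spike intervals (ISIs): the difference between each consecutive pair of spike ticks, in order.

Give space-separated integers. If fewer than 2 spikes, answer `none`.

Answer: 2 1 1 1 1 2

Derivation:
t=0: input=1 -> V=8
t=1: input=2 -> V=0 FIRE
t=2: input=1 -> V=8
t=3: input=3 -> V=0 FIRE
t=4: input=3 -> V=0 FIRE
t=5: input=4 -> V=0 FIRE
t=6: input=3 -> V=0 FIRE
t=7: input=3 -> V=0 FIRE
t=8: input=1 -> V=8
t=9: input=2 -> V=0 FIRE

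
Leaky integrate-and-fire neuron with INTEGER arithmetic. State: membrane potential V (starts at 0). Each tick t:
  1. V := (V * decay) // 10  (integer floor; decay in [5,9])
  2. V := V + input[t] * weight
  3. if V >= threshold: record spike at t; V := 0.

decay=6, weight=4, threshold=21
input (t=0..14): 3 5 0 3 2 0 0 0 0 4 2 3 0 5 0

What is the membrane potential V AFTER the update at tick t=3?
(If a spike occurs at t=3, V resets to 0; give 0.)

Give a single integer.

Answer: 12

Derivation:
t=0: input=3 -> V=12
t=1: input=5 -> V=0 FIRE
t=2: input=0 -> V=0
t=3: input=3 -> V=12
t=4: input=2 -> V=15
t=5: input=0 -> V=9
t=6: input=0 -> V=5
t=7: input=0 -> V=3
t=8: input=0 -> V=1
t=9: input=4 -> V=16
t=10: input=2 -> V=17
t=11: input=3 -> V=0 FIRE
t=12: input=0 -> V=0
t=13: input=5 -> V=20
t=14: input=0 -> V=12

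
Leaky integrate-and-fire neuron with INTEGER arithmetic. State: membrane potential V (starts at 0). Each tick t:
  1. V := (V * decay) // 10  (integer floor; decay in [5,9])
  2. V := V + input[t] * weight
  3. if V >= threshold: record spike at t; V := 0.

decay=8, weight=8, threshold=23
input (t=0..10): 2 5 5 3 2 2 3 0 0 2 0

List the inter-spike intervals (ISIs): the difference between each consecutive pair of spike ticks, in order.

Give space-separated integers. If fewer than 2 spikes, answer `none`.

t=0: input=2 -> V=16
t=1: input=5 -> V=0 FIRE
t=2: input=5 -> V=0 FIRE
t=3: input=3 -> V=0 FIRE
t=4: input=2 -> V=16
t=5: input=2 -> V=0 FIRE
t=6: input=3 -> V=0 FIRE
t=7: input=0 -> V=0
t=8: input=0 -> V=0
t=9: input=2 -> V=16
t=10: input=0 -> V=12

Answer: 1 1 2 1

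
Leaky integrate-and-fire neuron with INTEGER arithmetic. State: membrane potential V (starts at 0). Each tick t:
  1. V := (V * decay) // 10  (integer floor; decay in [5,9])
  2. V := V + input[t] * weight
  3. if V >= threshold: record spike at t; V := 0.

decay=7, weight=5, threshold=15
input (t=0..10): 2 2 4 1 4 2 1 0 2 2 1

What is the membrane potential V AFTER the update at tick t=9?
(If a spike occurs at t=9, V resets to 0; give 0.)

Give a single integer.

t=0: input=2 -> V=10
t=1: input=2 -> V=0 FIRE
t=2: input=4 -> V=0 FIRE
t=3: input=1 -> V=5
t=4: input=4 -> V=0 FIRE
t=5: input=2 -> V=10
t=6: input=1 -> V=12
t=7: input=0 -> V=8
t=8: input=2 -> V=0 FIRE
t=9: input=2 -> V=10
t=10: input=1 -> V=12

Answer: 10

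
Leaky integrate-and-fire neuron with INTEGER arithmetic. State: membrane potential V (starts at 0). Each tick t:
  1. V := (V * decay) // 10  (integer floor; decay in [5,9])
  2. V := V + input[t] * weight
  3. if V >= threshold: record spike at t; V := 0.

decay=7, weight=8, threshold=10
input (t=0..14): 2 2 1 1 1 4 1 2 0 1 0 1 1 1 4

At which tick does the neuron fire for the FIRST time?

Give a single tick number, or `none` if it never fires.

Answer: 0

Derivation:
t=0: input=2 -> V=0 FIRE
t=1: input=2 -> V=0 FIRE
t=2: input=1 -> V=8
t=3: input=1 -> V=0 FIRE
t=4: input=1 -> V=8
t=5: input=4 -> V=0 FIRE
t=6: input=1 -> V=8
t=7: input=2 -> V=0 FIRE
t=8: input=0 -> V=0
t=9: input=1 -> V=8
t=10: input=0 -> V=5
t=11: input=1 -> V=0 FIRE
t=12: input=1 -> V=8
t=13: input=1 -> V=0 FIRE
t=14: input=4 -> V=0 FIRE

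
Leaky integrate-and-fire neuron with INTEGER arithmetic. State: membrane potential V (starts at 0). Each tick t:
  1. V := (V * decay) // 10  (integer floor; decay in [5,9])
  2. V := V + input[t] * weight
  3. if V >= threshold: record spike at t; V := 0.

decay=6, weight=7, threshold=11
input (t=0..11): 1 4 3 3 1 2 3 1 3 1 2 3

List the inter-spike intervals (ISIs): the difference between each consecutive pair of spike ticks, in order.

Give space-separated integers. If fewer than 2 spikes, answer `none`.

Answer: 1 1 2 1 2 2 1

Derivation:
t=0: input=1 -> V=7
t=1: input=4 -> V=0 FIRE
t=2: input=3 -> V=0 FIRE
t=3: input=3 -> V=0 FIRE
t=4: input=1 -> V=7
t=5: input=2 -> V=0 FIRE
t=6: input=3 -> V=0 FIRE
t=7: input=1 -> V=7
t=8: input=3 -> V=0 FIRE
t=9: input=1 -> V=7
t=10: input=2 -> V=0 FIRE
t=11: input=3 -> V=0 FIRE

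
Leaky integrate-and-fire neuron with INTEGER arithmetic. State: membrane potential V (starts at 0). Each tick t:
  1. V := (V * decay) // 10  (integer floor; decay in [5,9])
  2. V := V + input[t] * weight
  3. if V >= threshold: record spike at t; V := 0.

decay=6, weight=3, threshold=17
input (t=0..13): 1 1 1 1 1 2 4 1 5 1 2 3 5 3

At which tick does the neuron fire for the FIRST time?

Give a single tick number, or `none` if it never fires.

t=0: input=1 -> V=3
t=1: input=1 -> V=4
t=2: input=1 -> V=5
t=3: input=1 -> V=6
t=4: input=1 -> V=6
t=5: input=2 -> V=9
t=6: input=4 -> V=0 FIRE
t=7: input=1 -> V=3
t=8: input=5 -> V=16
t=9: input=1 -> V=12
t=10: input=2 -> V=13
t=11: input=3 -> V=16
t=12: input=5 -> V=0 FIRE
t=13: input=3 -> V=9

Answer: 6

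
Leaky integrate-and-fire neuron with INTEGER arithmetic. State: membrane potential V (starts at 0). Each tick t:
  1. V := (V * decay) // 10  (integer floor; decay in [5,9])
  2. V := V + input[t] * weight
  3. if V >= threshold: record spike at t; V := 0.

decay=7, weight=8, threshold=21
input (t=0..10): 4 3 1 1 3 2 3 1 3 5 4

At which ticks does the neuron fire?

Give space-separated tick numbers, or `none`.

Answer: 0 1 4 6 8 9 10

Derivation:
t=0: input=4 -> V=0 FIRE
t=1: input=3 -> V=0 FIRE
t=2: input=1 -> V=8
t=3: input=1 -> V=13
t=4: input=3 -> V=0 FIRE
t=5: input=2 -> V=16
t=6: input=3 -> V=0 FIRE
t=7: input=1 -> V=8
t=8: input=3 -> V=0 FIRE
t=9: input=5 -> V=0 FIRE
t=10: input=4 -> V=0 FIRE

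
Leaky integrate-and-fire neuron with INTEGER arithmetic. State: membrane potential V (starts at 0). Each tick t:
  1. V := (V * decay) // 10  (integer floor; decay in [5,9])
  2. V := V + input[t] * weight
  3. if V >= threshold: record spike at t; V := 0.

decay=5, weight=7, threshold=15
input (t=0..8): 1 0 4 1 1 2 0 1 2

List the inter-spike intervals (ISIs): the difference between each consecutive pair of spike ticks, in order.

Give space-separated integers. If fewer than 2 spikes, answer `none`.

Answer: 3 3

Derivation:
t=0: input=1 -> V=7
t=1: input=0 -> V=3
t=2: input=4 -> V=0 FIRE
t=3: input=1 -> V=7
t=4: input=1 -> V=10
t=5: input=2 -> V=0 FIRE
t=6: input=0 -> V=0
t=7: input=1 -> V=7
t=8: input=2 -> V=0 FIRE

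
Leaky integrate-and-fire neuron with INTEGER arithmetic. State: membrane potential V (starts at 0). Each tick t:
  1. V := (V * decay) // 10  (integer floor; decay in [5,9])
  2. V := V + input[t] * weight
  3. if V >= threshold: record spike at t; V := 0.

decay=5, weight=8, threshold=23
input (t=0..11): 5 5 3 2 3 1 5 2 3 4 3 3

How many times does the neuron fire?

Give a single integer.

Answer: 9

Derivation:
t=0: input=5 -> V=0 FIRE
t=1: input=5 -> V=0 FIRE
t=2: input=3 -> V=0 FIRE
t=3: input=2 -> V=16
t=4: input=3 -> V=0 FIRE
t=5: input=1 -> V=8
t=6: input=5 -> V=0 FIRE
t=7: input=2 -> V=16
t=8: input=3 -> V=0 FIRE
t=9: input=4 -> V=0 FIRE
t=10: input=3 -> V=0 FIRE
t=11: input=3 -> V=0 FIRE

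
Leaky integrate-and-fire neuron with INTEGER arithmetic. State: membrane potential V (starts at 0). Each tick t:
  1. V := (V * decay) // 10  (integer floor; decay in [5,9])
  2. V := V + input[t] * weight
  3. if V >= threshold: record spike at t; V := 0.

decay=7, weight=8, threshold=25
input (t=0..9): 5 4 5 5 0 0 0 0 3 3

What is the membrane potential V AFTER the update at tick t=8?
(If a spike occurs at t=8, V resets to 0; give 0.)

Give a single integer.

t=0: input=5 -> V=0 FIRE
t=1: input=4 -> V=0 FIRE
t=2: input=5 -> V=0 FIRE
t=3: input=5 -> V=0 FIRE
t=4: input=0 -> V=0
t=5: input=0 -> V=0
t=6: input=0 -> V=0
t=7: input=0 -> V=0
t=8: input=3 -> V=24
t=9: input=3 -> V=0 FIRE

Answer: 24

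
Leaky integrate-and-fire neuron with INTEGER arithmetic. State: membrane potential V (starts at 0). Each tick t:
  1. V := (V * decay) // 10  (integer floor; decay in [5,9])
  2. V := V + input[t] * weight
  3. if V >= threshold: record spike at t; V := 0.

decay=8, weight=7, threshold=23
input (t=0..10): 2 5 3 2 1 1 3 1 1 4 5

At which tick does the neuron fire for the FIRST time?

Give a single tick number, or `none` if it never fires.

t=0: input=2 -> V=14
t=1: input=5 -> V=0 FIRE
t=2: input=3 -> V=21
t=3: input=2 -> V=0 FIRE
t=4: input=1 -> V=7
t=5: input=1 -> V=12
t=6: input=3 -> V=0 FIRE
t=7: input=1 -> V=7
t=8: input=1 -> V=12
t=9: input=4 -> V=0 FIRE
t=10: input=5 -> V=0 FIRE

Answer: 1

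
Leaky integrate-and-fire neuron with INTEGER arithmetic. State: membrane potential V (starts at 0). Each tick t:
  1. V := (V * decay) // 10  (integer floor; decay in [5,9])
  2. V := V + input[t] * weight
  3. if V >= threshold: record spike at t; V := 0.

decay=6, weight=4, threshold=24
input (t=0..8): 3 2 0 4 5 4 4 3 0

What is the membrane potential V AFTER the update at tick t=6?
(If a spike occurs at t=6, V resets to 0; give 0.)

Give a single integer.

t=0: input=3 -> V=12
t=1: input=2 -> V=15
t=2: input=0 -> V=9
t=3: input=4 -> V=21
t=4: input=5 -> V=0 FIRE
t=5: input=4 -> V=16
t=6: input=4 -> V=0 FIRE
t=7: input=3 -> V=12
t=8: input=0 -> V=7

Answer: 0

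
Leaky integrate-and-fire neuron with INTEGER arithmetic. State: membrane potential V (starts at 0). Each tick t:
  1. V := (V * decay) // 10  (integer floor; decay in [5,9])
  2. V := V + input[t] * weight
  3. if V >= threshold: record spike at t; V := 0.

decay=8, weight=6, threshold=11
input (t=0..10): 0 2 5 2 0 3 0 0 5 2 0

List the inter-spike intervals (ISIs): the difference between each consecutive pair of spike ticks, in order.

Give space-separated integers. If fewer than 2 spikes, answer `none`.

Answer: 1 1 2 3 1

Derivation:
t=0: input=0 -> V=0
t=1: input=2 -> V=0 FIRE
t=2: input=5 -> V=0 FIRE
t=3: input=2 -> V=0 FIRE
t=4: input=0 -> V=0
t=5: input=3 -> V=0 FIRE
t=6: input=0 -> V=0
t=7: input=0 -> V=0
t=8: input=5 -> V=0 FIRE
t=9: input=2 -> V=0 FIRE
t=10: input=0 -> V=0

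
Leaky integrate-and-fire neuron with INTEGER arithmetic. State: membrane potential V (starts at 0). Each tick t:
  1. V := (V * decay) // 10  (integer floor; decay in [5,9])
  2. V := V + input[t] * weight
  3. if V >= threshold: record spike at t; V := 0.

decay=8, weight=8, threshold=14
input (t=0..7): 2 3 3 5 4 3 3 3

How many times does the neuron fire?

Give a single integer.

Answer: 8

Derivation:
t=0: input=2 -> V=0 FIRE
t=1: input=3 -> V=0 FIRE
t=2: input=3 -> V=0 FIRE
t=3: input=5 -> V=0 FIRE
t=4: input=4 -> V=0 FIRE
t=5: input=3 -> V=0 FIRE
t=6: input=3 -> V=0 FIRE
t=7: input=3 -> V=0 FIRE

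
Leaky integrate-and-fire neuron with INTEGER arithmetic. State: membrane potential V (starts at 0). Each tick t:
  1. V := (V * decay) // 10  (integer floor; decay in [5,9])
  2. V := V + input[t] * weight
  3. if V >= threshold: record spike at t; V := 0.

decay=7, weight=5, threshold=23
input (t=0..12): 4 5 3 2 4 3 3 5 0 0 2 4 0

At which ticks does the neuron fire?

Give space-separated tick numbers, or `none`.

Answer: 1 4 6 7 11

Derivation:
t=0: input=4 -> V=20
t=1: input=5 -> V=0 FIRE
t=2: input=3 -> V=15
t=3: input=2 -> V=20
t=4: input=4 -> V=0 FIRE
t=5: input=3 -> V=15
t=6: input=3 -> V=0 FIRE
t=7: input=5 -> V=0 FIRE
t=8: input=0 -> V=0
t=9: input=0 -> V=0
t=10: input=2 -> V=10
t=11: input=4 -> V=0 FIRE
t=12: input=0 -> V=0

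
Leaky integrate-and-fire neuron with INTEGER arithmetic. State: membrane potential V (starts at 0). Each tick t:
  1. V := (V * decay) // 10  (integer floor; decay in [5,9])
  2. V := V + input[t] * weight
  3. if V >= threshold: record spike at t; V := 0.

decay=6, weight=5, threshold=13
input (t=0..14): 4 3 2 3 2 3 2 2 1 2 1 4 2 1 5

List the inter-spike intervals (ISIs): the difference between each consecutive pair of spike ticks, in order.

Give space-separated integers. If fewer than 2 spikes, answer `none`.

Answer: 1 2 2 2 2 2 3

Derivation:
t=0: input=4 -> V=0 FIRE
t=1: input=3 -> V=0 FIRE
t=2: input=2 -> V=10
t=3: input=3 -> V=0 FIRE
t=4: input=2 -> V=10
t=5: input=3 -> V=0 FIRE
t=6: input=2 -> V=10
t=7: input=2 -> V=0 FIRE
t=8: input=1 -> V=5
t=9: input=2 -> V=0 FIRE
t=10: input=1 -> V=5
t=11: input=4 -> V=0 FIRE
t=12: input=2 -> V=10
t=13: input=1 -> V=11
t=14: input=5 -> V=0 FIRE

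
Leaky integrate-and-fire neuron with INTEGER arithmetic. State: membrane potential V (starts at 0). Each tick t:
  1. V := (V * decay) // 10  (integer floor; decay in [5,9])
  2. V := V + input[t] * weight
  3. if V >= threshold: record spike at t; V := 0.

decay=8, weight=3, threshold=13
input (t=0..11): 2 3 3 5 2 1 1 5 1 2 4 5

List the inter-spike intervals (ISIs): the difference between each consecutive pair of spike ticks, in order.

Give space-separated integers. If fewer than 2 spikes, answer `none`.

t=0: input=2 -> V=6
t=1: input=3 -> V=0 FIRE
t=2: input=3 -> V=9
t=3: input=5 -> V=0 FIRE
t=4: input=2 -> V=6
t=5: input=1 -> V=7
t=6: input=1 -> V=8
t=7: input=5 -> V=0 FIRE
t=8: input=1 -> V=3
t=9: input=2 -> V=8
t=10: input=4 -> V=0 FIRE
t=11: input=5 -> V=0 FIRE

Answer: 2 4 3 1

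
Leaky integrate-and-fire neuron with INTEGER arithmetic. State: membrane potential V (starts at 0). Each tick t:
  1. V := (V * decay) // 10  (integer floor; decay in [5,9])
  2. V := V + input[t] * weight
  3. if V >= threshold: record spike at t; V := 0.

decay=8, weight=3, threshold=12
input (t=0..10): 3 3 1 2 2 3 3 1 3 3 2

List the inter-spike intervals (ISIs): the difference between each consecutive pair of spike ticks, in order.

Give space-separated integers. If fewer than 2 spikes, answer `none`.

Answer: 3 2 3

Derivation:
t=0: input=3 -> V=9
t=1: input=3 -> V=0 FIRE
t=2: input=1 -> V=3
t=3: input=2 -> V=8
t=4: input=2 -> V=0 FIRE
t=5: input=3 -> V=9
t=6: input=3 -> V=0 FIRE
t=7: input=1 -> V=3
t=8: input=3 -> V=11
t=9: input=3 -> V=0 FIRE
t=10: input=2 -> V=6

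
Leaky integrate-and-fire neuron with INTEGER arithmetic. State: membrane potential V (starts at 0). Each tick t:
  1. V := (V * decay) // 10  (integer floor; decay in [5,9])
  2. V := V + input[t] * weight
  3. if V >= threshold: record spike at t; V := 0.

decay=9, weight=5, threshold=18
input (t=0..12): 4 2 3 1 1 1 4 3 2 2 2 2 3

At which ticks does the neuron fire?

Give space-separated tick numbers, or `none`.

Answer: 0 2 6 8 10 12

Derivation:
t=0: input=4 -> V=0 FIRE
t=1: input=2 -> V=10
t=2: input=3 -> V=0 FIRE
t=3: input=1 -> V=5
t=4: input=1 -> V=9
t=5: input=1 -> V=13
t=6: input=4 -> V=0 FIRE
t=7: input=3 -> V=15
t=8: input=2 -> V=0 FIRE
t=9: input=2 -> V=10
t=10: input=2 -> V=0 FIRE
t=11: input=2 -> V=10
t=12: input=3 -> V=0 FIRE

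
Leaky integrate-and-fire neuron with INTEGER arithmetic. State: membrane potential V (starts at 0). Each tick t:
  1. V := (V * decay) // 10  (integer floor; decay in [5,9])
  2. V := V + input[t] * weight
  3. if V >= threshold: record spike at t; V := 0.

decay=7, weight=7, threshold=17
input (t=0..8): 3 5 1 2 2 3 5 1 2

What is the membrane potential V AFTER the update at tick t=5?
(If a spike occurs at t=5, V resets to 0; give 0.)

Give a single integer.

Answer: 0

Derivation:
t=0: input=3 -> V=0 FIRE
t=1: input=5 -> V=0 FIRE
t=2: input=1 -> V=7
t=3: input=2 -> V=0 FIRE
t=4: input=2 -> V=14
t=5: input=3 -> V=0 FIRE
t=6: input=5 -> V=0 FIRE
t=7: input=1 -> V=7
t=8: input=2 -> V=0 FIRE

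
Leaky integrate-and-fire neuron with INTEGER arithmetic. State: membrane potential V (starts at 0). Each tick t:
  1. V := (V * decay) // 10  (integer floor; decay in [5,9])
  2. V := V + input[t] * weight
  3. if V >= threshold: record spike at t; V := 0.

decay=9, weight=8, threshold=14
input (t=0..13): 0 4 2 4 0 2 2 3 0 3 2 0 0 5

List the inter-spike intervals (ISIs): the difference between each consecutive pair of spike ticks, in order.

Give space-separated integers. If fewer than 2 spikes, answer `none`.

t=0: input=0 -> V=0
t=1: input=4 -> V=0 FIRE
t=2: input=2 -> V=0 FIRE
t=3: input=4 -> V=0 FIRE
t=4: input=0 -> V=0
t=5: input=2 -> V=0 FIRE
t=6: input=2 -> V=0 FIRE
t=7: input=3 -> V=0 FIRE
t=8: input=0 -> V=0
t=9: input=3 -> V=0 FIRE
t=10: input=2 -> V=0 FIRE
t=11: input=0 -> V=0
t=12: input=0 -> V=0
t=13: input=5 -> V=0 FIRE

Answer: 1 1 2 1 1 2 1 3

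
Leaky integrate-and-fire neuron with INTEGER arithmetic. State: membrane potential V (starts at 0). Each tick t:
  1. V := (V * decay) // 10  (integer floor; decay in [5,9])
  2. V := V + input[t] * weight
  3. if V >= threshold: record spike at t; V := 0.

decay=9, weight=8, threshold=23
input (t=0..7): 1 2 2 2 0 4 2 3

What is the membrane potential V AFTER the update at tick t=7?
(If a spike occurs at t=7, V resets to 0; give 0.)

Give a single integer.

t=0: input=1 -> V=8
t=1: input=2 -> V=0 FIRE
t=2: input=2 -> V=16
t=3: input=2 -> V=0 FIRE
t=4: input=0 -> V=0
t=5: input=4 -> V=0 FIRE
t=6: input=2 -> V=16
t=7: input=3 -> V=0 FIRE

Answer: 0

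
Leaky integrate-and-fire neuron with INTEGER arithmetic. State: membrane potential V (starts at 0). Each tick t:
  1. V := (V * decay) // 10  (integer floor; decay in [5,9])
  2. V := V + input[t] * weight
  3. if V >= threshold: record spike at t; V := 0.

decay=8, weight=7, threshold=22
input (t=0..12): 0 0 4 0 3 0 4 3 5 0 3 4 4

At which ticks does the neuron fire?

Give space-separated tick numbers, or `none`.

t=0: input=0 -> V=0
t=1: input=0 -> V=0
t=2: input=4 -> V=0 FIRE
t=3: input=0 -> V=0
t=4: input=3 -> V=21
t=5: input=0 -> V=16
t=6: input=4 -> V=0 FIRE
t=7: input=3 -> V=21
t=8: input=5 -> V=0 FIRE
t=9: input=0 -> V=0
t=10: input=3 -> V=21
t=11: input=4 -> V=0 FIRE
t=12: input=4 -> V=0 FIRE

Answer: 2 6 8 11 12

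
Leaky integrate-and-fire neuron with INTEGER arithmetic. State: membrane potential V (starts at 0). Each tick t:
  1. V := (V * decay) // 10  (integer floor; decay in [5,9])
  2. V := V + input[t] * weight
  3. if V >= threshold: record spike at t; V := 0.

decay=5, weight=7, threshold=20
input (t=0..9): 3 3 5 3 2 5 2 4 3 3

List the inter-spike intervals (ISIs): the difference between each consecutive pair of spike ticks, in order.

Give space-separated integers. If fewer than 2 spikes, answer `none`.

t=0: input=3 -> V=0 FIRE
t=1: input=3 -> V=0 FIRE
t=2: input=5 -> V=0 FIRE
t=3: input=3 -> V=0 FIRE
t=4: input=2 -> V=14
t=5: input=5 -> V=0 FIRE
t=6: input=2 -> V=14
t=7: input=4 -> V=0 FIRE
t=8: input=3 -> V=0 FIRE
t=9: input=3 -> V=0 FIRE

Answer: 1 1 1 2 2 1 1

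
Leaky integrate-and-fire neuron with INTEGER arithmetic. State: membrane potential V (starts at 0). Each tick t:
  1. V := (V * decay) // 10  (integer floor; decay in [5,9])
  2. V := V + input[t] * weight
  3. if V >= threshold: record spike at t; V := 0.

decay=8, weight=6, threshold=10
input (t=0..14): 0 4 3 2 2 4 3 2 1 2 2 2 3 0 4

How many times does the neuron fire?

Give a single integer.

t=0: input=0 -> V=0
t=1: input=4 -> V=0 FIRE
t=2: input=3 -> V=0 FIRE
t=3: input=2 -> V=0 FIRE
t=4: input=2 -> V=0 FIRE
t=5: input=4 -> V=0 FIRE
t=6: input=3 -> V=0 FIRE
t=7: input=2 -> V=0 FIRE
t=8: input=1 -> V=6
t=9: input=2 -> V=0 FIRE
t=10: input=2 -> V=0 FIRE
t=11: input=2 -> V=0 FIRE
t=12: input=3 -> V=0 FIRE
t=13: input=0 -> V=0
t=14: input=4 -> V=0 FIRE

Answer: 12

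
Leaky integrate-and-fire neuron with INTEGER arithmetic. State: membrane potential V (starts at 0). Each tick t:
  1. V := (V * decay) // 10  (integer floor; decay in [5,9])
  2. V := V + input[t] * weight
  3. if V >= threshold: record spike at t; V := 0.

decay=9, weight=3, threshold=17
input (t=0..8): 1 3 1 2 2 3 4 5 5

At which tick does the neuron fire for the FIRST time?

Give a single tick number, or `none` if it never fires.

Answer: 4

Derivation:
t=0: input=1 -> V=3
t=1: input=3 -> V=11
t=2: input=1 -> V=12
t=3: input=2 -> V=16
t=4: input=2 -> V=0 FIRE
t=5: input=3 -> V=9
t=6: input=4 -> V=0 FIRE
t=7: input=5 -> V=15
t=8: input=5 -> V=0 FIRE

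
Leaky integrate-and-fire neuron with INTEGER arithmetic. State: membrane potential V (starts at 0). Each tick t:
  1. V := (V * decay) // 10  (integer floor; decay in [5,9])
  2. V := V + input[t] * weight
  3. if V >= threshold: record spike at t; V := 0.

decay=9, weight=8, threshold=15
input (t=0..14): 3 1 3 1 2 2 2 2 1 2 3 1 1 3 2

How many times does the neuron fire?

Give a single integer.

t=0: input=3 -> V=0 FIRE
t=1: input=1 -> V=8
t=2: input=3 -> V=0 FIRE
t=3: input=1 -> V=8
t=4: input=2 -> V=0 FIRE
t=5: input=2 -> V=0 FIRE
t=6: input=2 -> V=0 FIRE
t=7: input=2 -> V=0 FIRE
t=8: input=1 -> V=8
t=9: input=2 -> V=0 FIRE
t=10: input=3 -> V=0 FIRE
t=11: input=1 -> V=8
t=12: input=1 -> V=0 FIRE
t=13: input=3 -> V=0 FIRE
t=14: input=2 -> V=0 FIRE

Answer: 11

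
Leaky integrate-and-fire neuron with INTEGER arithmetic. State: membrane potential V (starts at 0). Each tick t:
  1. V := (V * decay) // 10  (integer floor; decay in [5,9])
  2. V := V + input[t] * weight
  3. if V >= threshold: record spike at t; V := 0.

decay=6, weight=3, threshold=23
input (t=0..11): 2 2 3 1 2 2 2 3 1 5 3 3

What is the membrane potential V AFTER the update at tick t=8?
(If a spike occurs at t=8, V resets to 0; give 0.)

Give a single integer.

Answer: 12

Derivation:
t=0: input=2 -> V=6
t=1: input=2 -> V=9
t=2: input=3 -> V=14
t=3: input=1 -> V=11
t=4: input=2 -> V=12
t=5: input=2 -> V=13
t=6: input=2 -> V=13
t=7: input=3 -> V=16
t=8: input=1 -> V=12
t=9: input=5 -> V=22
t=10: input=3 -> V=22
t=11: input=3 -> V=22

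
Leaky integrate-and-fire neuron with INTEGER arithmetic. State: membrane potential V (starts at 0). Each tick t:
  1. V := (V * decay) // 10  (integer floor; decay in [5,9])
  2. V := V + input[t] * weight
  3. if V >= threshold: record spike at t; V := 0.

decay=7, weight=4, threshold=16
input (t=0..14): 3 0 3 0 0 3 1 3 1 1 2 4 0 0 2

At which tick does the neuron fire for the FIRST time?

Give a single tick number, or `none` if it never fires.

Answer: 2

Derivation:
t=0: input=3 -> V=12
t=1: input=0 -> V=8
t=2: input=3 -> V=0 FIRE
t=3: input=0 -> V=0
t=4: input=0 -> V=0
t=5: input=3 -> V=12
t=6: input=1 -> V=12
t=7: input=3 -> V=0 FIRE
t=8: input=1 -> V=4
t=9: input=1 -> V=6
t=10: input=2 -> V=12
t=11: input=4 -> V=0 FIRE
t=12: input=0 -> V=0
t=13: input=0 -> V=0
t=14: input=2 -> V=8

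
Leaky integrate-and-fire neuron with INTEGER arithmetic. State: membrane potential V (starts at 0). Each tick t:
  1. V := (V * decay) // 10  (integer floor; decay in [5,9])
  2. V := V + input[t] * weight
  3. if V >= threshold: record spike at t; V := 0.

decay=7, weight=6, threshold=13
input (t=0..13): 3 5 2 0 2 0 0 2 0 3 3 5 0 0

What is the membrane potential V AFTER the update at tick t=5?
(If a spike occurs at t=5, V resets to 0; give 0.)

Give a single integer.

Answer: 0

Derivation:
t=0: input=3 -> V=0 FIRE
t=1: input=5 -> V=0 FIRE
t=2: input=2 -> V=12
t=3: input=0 -> V=8
t=4: input=2 -> V=0 FIRE
t=5: input=0 -> V=0
t=6: input=0 -> V=0
t=7: input=2 -> V=12
t=8: input=0 -> V=8
t=9: input=3 -> V=0 FIRE
t=10: input=3 -> V=0 FIRE
t=11: input=5 -> V=0 FIRE
t=12: input=0 -> V=0
t=13: input=0 -> V=0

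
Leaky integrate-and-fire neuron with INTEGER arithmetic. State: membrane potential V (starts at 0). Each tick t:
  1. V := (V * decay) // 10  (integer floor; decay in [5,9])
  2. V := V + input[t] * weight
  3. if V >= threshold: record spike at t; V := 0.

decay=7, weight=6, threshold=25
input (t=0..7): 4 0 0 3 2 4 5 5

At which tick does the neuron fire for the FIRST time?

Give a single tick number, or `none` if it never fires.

t=0: input=4 -> V=24
t=1: input=0 -> V=16
t=2: input=0 -> V=11
t=3: input=3 -> V=0 FIRE
t=4: input=2 -> V=12
t=5: input=4 -> V=0 FIRE
t=6: input=5 -> V=0 FIRE
t=7: input=5 -> V=0 FIRE

Answer: 3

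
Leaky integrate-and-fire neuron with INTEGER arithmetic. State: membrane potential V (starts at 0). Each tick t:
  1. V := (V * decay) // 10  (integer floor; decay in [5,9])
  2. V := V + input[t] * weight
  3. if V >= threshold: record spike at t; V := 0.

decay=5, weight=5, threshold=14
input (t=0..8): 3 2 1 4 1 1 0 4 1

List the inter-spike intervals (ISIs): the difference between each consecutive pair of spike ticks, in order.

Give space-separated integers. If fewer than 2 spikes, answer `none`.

t=0: input=3 -> V=0 FIRE
t=1: input=2 -> V=10
t=2: input=1 -> V=10
t=3: input=4 -> V=0 FIRE
t=4: input=1 -> V=5
t=5: input=1 -> V=7
t=6: input=0 -> V=3
t=7: input=4 -> V=0 FIRE
t=8: input=1 -> V=5

Answer: 3 4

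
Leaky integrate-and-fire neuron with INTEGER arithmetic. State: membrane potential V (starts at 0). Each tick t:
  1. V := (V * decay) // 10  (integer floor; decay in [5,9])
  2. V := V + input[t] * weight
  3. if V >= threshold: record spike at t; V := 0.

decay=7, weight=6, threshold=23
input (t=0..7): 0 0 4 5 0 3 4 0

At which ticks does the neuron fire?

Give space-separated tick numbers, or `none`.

Answer: 2 3 6

Derivation:
t=0: input=0 -> V=0
t=1: input=0 -> V=0
t=2: input=4 -> V=0 FIRE
t=3: input=5 -> V=0 FIRE
t=4: input=0 -> V=0
t=5: input=3 -> V=18
t=6: input=4 -> V=0 FIRE
t=7: input=0 -> V=0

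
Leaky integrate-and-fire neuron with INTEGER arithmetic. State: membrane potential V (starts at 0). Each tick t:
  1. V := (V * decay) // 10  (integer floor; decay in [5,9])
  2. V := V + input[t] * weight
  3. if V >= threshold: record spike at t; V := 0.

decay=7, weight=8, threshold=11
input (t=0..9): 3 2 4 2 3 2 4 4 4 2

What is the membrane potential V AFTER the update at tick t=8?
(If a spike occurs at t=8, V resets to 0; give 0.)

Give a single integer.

Answer: 0

Derivation:
t=0: input=3 -> V=0 FIRE
t=1: input=2 -> V=0 FIRE
t=2: input=4 -> V=0 FIRE
t=3: input=2 -> V=0 FIRE
t=4: input=3 -> V=0 FIRE
t=5: input=2 -> V=0 FIRE
t=6: input=4 -> V=0 FIRE
t=7: input=4 -> V=0 FIRE
t=8: input=4 -> V=0 FIRE
t=9: input=2 -> V=0 FIRE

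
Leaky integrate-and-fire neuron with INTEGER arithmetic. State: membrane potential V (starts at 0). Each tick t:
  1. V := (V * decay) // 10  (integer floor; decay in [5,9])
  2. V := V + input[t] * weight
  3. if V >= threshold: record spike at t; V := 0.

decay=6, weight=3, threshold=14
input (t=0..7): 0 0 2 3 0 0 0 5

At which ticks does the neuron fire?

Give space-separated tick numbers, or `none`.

Answer: 7

Derivation:
t=0: input=0 -> V=0
t=1: input=0 -> V=0
t=2: input=2 -> V=6
t=3: input=3 -> V=12
t=4: input=0 -> V=7
t=5: input=0 -> V=4
t=6: input=0 -> V=2
t=7: input=5 -> V=0 FIRE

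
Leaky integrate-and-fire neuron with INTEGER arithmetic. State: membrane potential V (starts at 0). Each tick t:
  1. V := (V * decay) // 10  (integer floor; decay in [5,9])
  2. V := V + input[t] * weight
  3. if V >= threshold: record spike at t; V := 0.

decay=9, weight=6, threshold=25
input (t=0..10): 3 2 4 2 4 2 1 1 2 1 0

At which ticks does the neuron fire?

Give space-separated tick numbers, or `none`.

t=0: input=3 -> V=18
t=1: input=2 -> V=0 FIRE
t=2: input=4 -> V=24
t=3: input=2 -> V=0 FIRE
t=4: input=4 -> V=24
t=5: input=2 -> V=0 FIRE
t=6: input=1 -> V=6
t=7: input=1 -> V=11
t=8: input=2 -> V=21
t=9: input=1 -> V=24
t=10: input=0 -> V=21

Answer: 1 3 5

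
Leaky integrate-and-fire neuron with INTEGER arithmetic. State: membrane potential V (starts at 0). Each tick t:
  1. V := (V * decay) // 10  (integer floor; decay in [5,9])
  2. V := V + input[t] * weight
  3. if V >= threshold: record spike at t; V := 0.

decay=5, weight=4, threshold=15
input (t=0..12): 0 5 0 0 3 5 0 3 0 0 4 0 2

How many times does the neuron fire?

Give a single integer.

t=0: input=0 -> V=0
t=1: input=5 -> V=0 FIRE
t=2: input=0 -> V=0
t=3: input=0 -> V=0
t=4: input=3 -> V=12
t=5: input=5 -> V=0 FIRE
t=6: input=0 -> V=0
t=7: input=3 -> V=12
t=8: input=0 -> V=6
t=9: input=0 -> V=3
t=10: input=4 -> V=0 FIRE
t=11: input=0 -> V=0
t=12: input=2 -> V=8

Answer: 3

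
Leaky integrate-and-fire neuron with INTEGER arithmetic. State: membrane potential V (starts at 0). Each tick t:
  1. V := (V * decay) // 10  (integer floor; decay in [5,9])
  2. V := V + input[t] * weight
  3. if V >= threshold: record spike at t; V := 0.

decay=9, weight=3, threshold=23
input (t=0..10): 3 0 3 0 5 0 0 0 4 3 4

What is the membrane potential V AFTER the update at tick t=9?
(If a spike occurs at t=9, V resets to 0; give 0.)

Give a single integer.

t=0: input=3 -> V=9
t=1: input=0 -> V=8
t=2: input=3 -> V=16
t=3: input=0 -> V=14
t=4: input=5 -> V=0 FIRE
t=5: input=0 -> V=0
t=6: input=0 -> V=0
t=7: input=0 -> V=0
t=8: input=4 -> V=12
t=9: input=3 -> V=19
t=10: input=4 -> V=0 FIRE

Answer: 19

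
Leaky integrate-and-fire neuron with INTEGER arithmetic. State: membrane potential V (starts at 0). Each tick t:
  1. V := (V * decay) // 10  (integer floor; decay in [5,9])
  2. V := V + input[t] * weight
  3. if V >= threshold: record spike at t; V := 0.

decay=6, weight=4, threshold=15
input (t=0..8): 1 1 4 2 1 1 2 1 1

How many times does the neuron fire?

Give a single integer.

t=0: input=1 -> V=4
t=1: input=1 -> V=6
t=2: input=4 -> V=0 FIRE
t=3: input=2 -> V=8
t=4: input=1 -> V=8
t=5: input=1 -> V=8
t=6: input=2 -> V=12
t=7: input=1 -> V=11
t=8: input=1 -> V=10

Answer: 1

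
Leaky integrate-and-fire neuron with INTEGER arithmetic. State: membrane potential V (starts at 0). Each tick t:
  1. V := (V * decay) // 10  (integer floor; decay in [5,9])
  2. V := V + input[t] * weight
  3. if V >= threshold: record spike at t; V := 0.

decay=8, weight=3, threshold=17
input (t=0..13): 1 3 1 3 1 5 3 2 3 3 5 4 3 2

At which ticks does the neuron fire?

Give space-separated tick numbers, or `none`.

t=0: input=1 -> V=3
t=1: input=3 -> V=11
t=2: input=1 -> V=11
t=3: input=3 -> V=0 FIRE
t=4: input=1 -> V=3
t=5: input=5 -> V=0 FIRE
t=6: input=3 -> V=9
t=7: input=2 -> V=13
t=8: input=3 -> V=0 FIRE
t=9: input=3 -> V=9
t=10: input=5 -> V=0 FIRE
t=11: input=4 -> V=12
t=12: input=3 -> V=0 FIRE
t=13: input=2 -> V=6

Answer: 3 5 8 10 12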